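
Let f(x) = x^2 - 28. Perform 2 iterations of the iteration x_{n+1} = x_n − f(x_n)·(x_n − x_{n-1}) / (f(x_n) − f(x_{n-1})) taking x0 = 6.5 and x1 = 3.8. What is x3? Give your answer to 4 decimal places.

f(6.5) = 14.250000, f(3.8) = -13.560000
x2 = 3.800000 − (-13.560000)·(3.800000 − 6.500000) / (-13.560000 − 14.250000) = 3.800000 − (36.612000)/(-27.810000) = 5.116505
f(5.116505) = -1.821378
x3 = 5.116505 − (-1.821378)·(5.116505 − 3.800000) / (-1.821378 − (-13.560000)) = 5.116505 − (-2.397853)/(11.738622) = 5.320775

5.3208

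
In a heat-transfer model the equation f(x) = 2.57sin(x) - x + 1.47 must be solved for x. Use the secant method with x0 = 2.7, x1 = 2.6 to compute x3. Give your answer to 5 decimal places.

f(2.7) = -0.1316337, f(2.6) = 0.1948385
x2 = 2.6000000 − 0.1948385·(2.6000000 − 2.7000000) / (0.1948385 − (-0.1316337)) = 2.6000000 − (-0.0194839)/(0.3264722) = 2.6596800
f(2.6596800) = 0.0014505
x3 = 2.6596800 − 0.0014505·(2.6596800 − 2.6000000) / (0.0014505 − 0.1948385) = 2.6596800 − (0.0000866)/(-0.1933881) = 2.6601276

2.66013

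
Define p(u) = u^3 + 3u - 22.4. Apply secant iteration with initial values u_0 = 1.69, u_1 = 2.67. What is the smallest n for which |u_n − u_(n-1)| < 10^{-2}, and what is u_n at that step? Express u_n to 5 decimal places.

p(1.69) = -12.5031910, p(2.67) = 4.6441630
u_2 = 2.6700000 − 4.6441630·(0.9800000)/(17.1473540) = 2.4045783;  |Δ| = 0.2654217
p(2.4045783) = -1.2830009
u_3 = 2.4045783 − (-1.2830009)·(-0.2654217)/(-5.9271639) = 2.4620318;  |Δ| = 0.0574535
p(2.4620318) = -0.0900512
u_4 = 2.4620318 − (-0.0900512)·(0.0574535)/(1.1929497) = 2.4663687;  |Δ| = 0.0043369
|u_4 − u_3| = 0.0043369 < 10^{-2}

n = 4, u_n = 2.46637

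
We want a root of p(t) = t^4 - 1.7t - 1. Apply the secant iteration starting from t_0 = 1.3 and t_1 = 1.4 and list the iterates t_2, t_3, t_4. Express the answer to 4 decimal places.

1.3434, 1.3465, 1.3467

p(1.3) = -0.353900, p(1.4) = 0.461600
t_2 = 1.400000 − 0.461600·(1.400000 − 1.300000) / (0.461600 − (-0.353900)) = 1.400000 − (0.046160)/(0.815500) = 1.343397
p(1.343397) = -0.026779
t_3 = 1.343397 − (-0.026779)·(1.343397 − 1.400000) / (-0.026779 − 0.461600) = 1.343397 − (0.001516)/(-0.488379) = 1.346500
p(1.346500) = -0.001852
t_4 = 1.346500 − (-0.001852)·(1.346500 − 1.343397) / (-0.001852 − (-0.026779)) = 1.346500 − (-0.000006)/(0.024927) = 1.346731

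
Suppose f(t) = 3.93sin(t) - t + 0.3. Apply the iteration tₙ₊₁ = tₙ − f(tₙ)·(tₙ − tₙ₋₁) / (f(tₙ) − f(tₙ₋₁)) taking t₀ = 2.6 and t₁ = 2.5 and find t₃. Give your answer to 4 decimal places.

f(2.6) = -0.274080, f(2.5) = 0.151996
t₂ = 2.500000 − 0.151996·(2.500000 − 2.600000) / (0.151996 − (-0.274080)) = 2.500000 − (-0.015200)/(0.426075) = 2.535673
f(2.535673) = 0.002532
t₃ = 2.535673 − 0.002532·(2.535673 − 2.500000) / (0.002532 − 0.151996) = 2.535673 − (0.000090)/(-0.149464) = 2.536278

2.5363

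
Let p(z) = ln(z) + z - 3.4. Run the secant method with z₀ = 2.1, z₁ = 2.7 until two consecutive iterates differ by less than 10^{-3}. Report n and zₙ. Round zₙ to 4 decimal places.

p(2.1) = -0.558063, p(2.7) = 0.293252
z₂ = 2.700000 − 0.293252·(0.600000)/(0.851314) = 2.493318;  |Δ| = 0.206682
p(2.493318) = 0.006933
z₃ = 2.493318 − 0.006933·(-0.206682)/(-0.286319) = 2.488314;  |Δ| = 0.005005
p(2.488314) = -0.000081
z₄ = 2.488314 − (-0.000081)·(-0.005005)/(-0.007014) = 2.488372;  |Δ| = 0.000058
|z₄ − z₃| = 0.000058 < 10^{-3}

n = 4, zₙ = 2.4884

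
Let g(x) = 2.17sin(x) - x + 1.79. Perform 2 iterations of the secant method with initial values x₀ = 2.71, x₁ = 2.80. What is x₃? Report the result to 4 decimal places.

g(2.71) = -0.012250, g(2.80) = -0.283076
x₂ = 2.800000 − (-0.283076)·(2.800000 − 2.710000) / (-0.283076 − (-0.012250)) = 2.800000 − (-0.025477)/(-0.270826) = 2.705929
g(2.705929) = -0.000163
x₃ = 2.705929 − (-0.000163)·(2.705929 − 2.800000) / (-0.000163 − (-0.283076)) = 2.705929 − (0.000015)/(0.282913) = 2.705875

2.7059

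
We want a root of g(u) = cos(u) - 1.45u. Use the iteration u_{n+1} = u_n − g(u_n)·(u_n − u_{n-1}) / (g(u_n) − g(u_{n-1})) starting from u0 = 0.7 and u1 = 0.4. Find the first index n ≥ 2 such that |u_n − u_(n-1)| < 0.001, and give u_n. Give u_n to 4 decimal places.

g(0.7) = -0.250158, g(0.4) = 0.341061
u2 = 0.400000 − 0.341061·(-0.300000)/(0.591219) = 0.573063;  |Δ| = 0.173063
g(0.573063) = 0.009302
u3 = 0.573063 − 0.009302·(0.173063)/(-0.331759) = 0.577916;  |Δ| = 0.004852
g(0.577916) = -0.000375
u4 = 0.577916 − (-0.000375)·(0.004852)/(-0.009677) = 0.577728;  |Δ| = 0.000188
|u4 − u3| = 0.000188 < 0.001

n = 4, u_n = 0.5777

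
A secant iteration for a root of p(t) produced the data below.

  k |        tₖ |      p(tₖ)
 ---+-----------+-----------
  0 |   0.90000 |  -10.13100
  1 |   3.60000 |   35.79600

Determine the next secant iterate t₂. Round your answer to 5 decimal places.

1.49559

t₂ = 3.60000 − 35.79600·(3.60000 − 0.90000) / (35.79600 − (-10.13100))
   = 3.60000 − (96.6492000)/(45.9270000) = 1.4955908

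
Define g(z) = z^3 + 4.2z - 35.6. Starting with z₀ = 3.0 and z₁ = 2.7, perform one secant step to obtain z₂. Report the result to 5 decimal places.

2.86009

g(3.0) = 4.0000000, g(2.7) = -4.5770000
z₂ = 2.7000000 − (-4.5770000)·(2.7000000 − 3.0000000) / (-4.5770000 − 4.0000000) = 2.7000000 − (1.3731000)/(-8.5770000) = 2.8600909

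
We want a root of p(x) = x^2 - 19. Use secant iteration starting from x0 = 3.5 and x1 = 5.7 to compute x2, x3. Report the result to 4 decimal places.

p(3.5) = -6.750000, p(5.7) = 13.490000
x2 = 5.700000 − 13.490000·(5.700000 − 3.500000) / (13.490000 − (-6.750000)) = 5.700000 − (29.678000)/(20.240000) = 4.233696
p(4.233696) = -1.075821
x3 = 4.233696 − (-1.075821)·(4.233696 − 5.700000) / (-1.075821 − 13.490000) = 4.233696 − (1.577481)/(-14.565821) = 4.341996

4.2337, 4.3420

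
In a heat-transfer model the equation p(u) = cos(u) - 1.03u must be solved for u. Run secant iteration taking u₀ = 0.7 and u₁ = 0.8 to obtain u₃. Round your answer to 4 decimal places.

0.7260

p(0.7) = 0.043842, p(0.8) = -0.127293
u₂ = 0.800000 − (-0.127293)·(0.800000 − 0.700000) / (-0.127293 − 0.043842) = 0.800000 − (-0.012729)/(-0.171135) = 0.725618
p(0.725618) = 0.000702
u₃ = 0.725618 − 0.000702·(0.725618 − 0.800000) / (0.000702 − (-0.127293)) = 0.725618 − (-0.000052)/(0.127996) = 0.726026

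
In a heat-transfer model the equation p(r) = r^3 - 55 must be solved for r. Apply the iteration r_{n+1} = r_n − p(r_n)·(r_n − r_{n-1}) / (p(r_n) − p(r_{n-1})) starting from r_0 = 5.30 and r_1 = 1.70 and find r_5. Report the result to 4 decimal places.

3.7612

p(5.30) = 93.877000, p(1.70) = -50.087000
r_2 = 1.700000 − (-50.087000)·(1.700000 − 5.300000) / (-50.087000 − 93.877000) = 1.700000 − (180.313200)/(-143.964000) = 2.952488
p(2.952488) = -29.262612
r_3 = 2.952488 − (-29.262612)·(2.952488 − 1.700000) / (-29.262612 − (-50.087000)) = 2.952488 − (-36.651073)/(20.824388) = 4.712495
p(4.712495) = 49.653268
r_4 = 4.712495 − 49.653268·(4.712495 − 2.952488) / (49.653268 − (-29.262612)) = 4.712495 − (87.390108)/(78.915879) = 3.605112
p(3.605112) = -8.144953
r_5 = 3.605112 − (-8.144953)·(3.605112 − 4.712495) / (-8.144953 − 49.653268) = 3.605112 − (9.019583)/(-57.798221) = 3.761165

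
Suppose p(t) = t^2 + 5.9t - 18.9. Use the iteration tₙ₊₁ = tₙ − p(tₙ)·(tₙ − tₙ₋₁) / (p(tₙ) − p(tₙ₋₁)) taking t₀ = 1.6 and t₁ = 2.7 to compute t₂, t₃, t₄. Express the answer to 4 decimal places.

p(1.6) = -6.900000, p(2.7) = 4.320000
t₂ = 2.700000 − 4.320000·(2.700000 − 1.600000) / (4.320000 − (-6.900000)) = 2.700000 − (4.752000)/(11.220000) = 2.276471
p(2.276471) = -0.286505
t₃ = 2.276471 − (-0.286505)·(2.276471 − 2.700000) / (-0.286505 − 4.320000) = 2.276471 − (0.121343)/(-4.606505) = 2.302812
p(2.302812) = -0.010463
t₄ = 2.302812 − (-0.010463)·(2.302812 − 2.276471) / (-0.010463 − (-0.286505)) = 2.302812 − (-0.000276)/(0.276043) = 2.303811

2.2765, 2.3028, 2.3038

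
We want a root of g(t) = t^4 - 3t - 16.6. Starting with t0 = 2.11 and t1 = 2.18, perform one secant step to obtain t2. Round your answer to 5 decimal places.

2.19520

g(2.11) = -3.1088056, g(2.18) = -0.5546942
t2 = 2.1800000 − (-0.5546942)·(2.1800000 − 2.1100000) / (-0.5546942 − (-3.1088056)) = 2.1800000 − (-0.0388286)/(2.5541114) = 2.1952024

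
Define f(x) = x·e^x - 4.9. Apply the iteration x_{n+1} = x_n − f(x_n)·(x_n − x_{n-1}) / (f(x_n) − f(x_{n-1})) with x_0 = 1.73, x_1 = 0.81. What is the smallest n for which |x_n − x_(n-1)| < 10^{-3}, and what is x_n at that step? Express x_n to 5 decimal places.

f(1.73) = 4.8583313, f(0.81) = -3.0791945
x_2 = 0.8100000 − (-3.0791945)·(-0.9200000)/(-7.9375258) = 1.1668945;  |Δ| = 0.3568945
f(1.1668945) = -1.1519325
x_3 = 1.1668945 − (-1.1519325)·(0.3568945)/(1.9272620) = 1.3802118;  |Δ| = 0.2133173
f(1.3802118) = 0.5873679
x_4 = 1.3802118 − 0.5873679·(0.2133173)/(1.7393004) = 1.3081738;  |Δ| = 0.0720380
f(1.3081738) = -0.0605269
x_5 = 1.3081738 − (-0.0605269)·(-0.0720380)/(-0.6478948) = 1.3149036;  |Δ| = 0.0067299
f(1.3149036) = -0.0027835
x_6 = 1.3149036 − (-0.0027835)·(0.0067299)/(0.0577434) = 1.3152280;  |Δ| = 0.0003244
|x_6 − x_5| = 0.0003244 < 10^{-3}

n = 6, x_n = 1.31523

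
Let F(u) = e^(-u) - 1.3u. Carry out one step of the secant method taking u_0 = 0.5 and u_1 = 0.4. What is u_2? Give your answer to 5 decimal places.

F(0.5) = -0.0434693, F(0.4) = 0.1503200
u_2 = 0.4000000 − 0.1503200·(0.4000000 − 0.5000000) / (0.1503200 − (-0.0434693)) = 0.4000000 − (-0.0150320)/(0.1937894) = 0.4775688

0.47757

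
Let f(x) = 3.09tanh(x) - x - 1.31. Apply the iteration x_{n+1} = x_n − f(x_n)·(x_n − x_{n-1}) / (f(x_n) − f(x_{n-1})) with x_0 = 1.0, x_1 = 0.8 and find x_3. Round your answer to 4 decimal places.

f(1.0) = 0.043326, f(0.8) = -0.058126
x_2 = 0.800000 − (-0.058126)·(0.800000 − 1.000000) / (-0.058126 − 0.043326) = 0.800000 − (0.011625)/(-0.101452) = 0.914589
f(0.914589) = 0.010493
x_3 = 0.914589 − 0.010493·(0.914589 − 0.800000) / (0.010493 − (-0.058126)) = 0.914589 − (0.001202)/(0.068619) = 0.897066

0.8971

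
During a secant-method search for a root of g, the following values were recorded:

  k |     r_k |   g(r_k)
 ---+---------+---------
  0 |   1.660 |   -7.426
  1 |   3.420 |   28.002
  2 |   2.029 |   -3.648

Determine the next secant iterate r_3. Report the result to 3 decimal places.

2.189

r_3 = 2.029 − (-3.648)·(2.029 − 3.420) / (-3.648 − 28.002)
   = 2.029 − (5.07437)/(-31.65000) = 2.18933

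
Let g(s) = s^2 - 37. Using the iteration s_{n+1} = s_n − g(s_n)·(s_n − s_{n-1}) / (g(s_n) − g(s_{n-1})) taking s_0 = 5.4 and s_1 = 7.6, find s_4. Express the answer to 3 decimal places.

6.083

g(5.4) = -7.84000, g(7.6) = 20.76000
s_2 = 7.60000 − 20.76000·(7.60000 − 5.40000) / (20.76000 − (-7.84000)) = 7.60000 − (45.67200)/(28.60000) = 6.00308
g(6.00308) = -0.96307
s_3 = 6.00308 − (-0.96307)·(6.00308 − 7.60000) / (-0.96307 − 20.76000) = 6.00308 − (1.53794)/(-21.72307) = 6.07387
g(6.07387) = -0.10805
s_4 = 6.07387 − (-0.10805)·(6.07387 − 6.00308) / (-0.10805 − (-0.96307)) = 6.07387 − (-0.00765)/(0.85502) = 6.08282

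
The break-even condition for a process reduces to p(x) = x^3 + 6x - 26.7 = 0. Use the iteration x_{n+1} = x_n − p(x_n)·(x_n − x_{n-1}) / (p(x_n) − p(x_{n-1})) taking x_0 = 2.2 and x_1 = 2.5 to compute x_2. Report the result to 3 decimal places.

p(2.2) = -2.85200, p(2.5) = 3.92500
x_2 = 2.50000 − 3.92500·(2.50000 − 2.20000) / (3.92500 − (-2.85200)) = 2.50000 − (1.17750)/(6.77700) = 2.32625

2.326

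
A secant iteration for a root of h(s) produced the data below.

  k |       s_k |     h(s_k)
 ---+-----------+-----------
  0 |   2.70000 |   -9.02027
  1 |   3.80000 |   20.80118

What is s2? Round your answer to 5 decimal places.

3.03272

s2 = 3.80000 − 20.80118·(3.80000 − 2.70000) / (20.80118 − (-9.02027))
   = 3.80000 − (22.8812980)/(29.8214500) = 3.0327235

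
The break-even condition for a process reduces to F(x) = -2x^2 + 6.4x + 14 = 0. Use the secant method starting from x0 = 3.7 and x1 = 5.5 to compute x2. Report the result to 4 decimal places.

F(3.7) = 10.300000, F(5.5) = -11.300000
x2 = 5.500000 − (-11.300000)·(5.500000 − 3.700000) / (-11.300000 − 10.300000) = 5.500000 − (-20.340000)/(-21.600000) = 4.558333

4.5583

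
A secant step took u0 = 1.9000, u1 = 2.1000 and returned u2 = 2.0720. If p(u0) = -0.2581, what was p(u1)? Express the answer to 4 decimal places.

0.0420

The secant line through (1.9000, -0.2581) and (2.1000, p(u1)) crosses zero at u2 = 2.0720.
So (1.9000, -0.2581), (2.1000, p(u1)), (2.0720, 0) are collinear:
p(u1) = -0.2581 · (2.1000 − 2.0720) / (1.9000 − 2.0720) = -0.2581 · (0.028000)/(-0.172000) = 0.042016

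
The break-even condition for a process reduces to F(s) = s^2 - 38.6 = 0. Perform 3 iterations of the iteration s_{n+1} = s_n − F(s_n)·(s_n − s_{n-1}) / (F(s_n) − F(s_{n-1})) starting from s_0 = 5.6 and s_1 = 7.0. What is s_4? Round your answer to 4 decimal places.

6.2129

F(5.6) = -7.240000, F(7.0) = 10.400000
s_2 = 7.000000 − 10.400000·(7.000000 − 5.600000) / (10.400000 − (-7.240000)) = 7.000000 − (14.560000)/(17.640000) = 6.174603
F(6.174603) = -0.474276
s_3 = 6.174603 − (-0.474276)·(6.174603 − 7.000000) / (-0.474276 − 10.400000) = 6.174603 − (0.391466)/(-10.874276) = 6.210602
F(6.210602) = -0.028418
s_4 = 6.210602 − (-0.028418)·(6.210602 − 6.174603) / (-0.028418 − (-0.474276)) = 6.210602 − (-0.001023)/(0.445858) = 6.212897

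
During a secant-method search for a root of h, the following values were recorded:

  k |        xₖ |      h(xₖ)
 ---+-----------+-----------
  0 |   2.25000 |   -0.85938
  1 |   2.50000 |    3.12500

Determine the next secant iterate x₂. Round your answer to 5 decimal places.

2.30392

x₂ = 2.50000 − 3.12500·(2.50000 − 2.25000) / (3.12500 − (-0.85938))
   = 2.50000 − (0.7812500)/(3.9843800) = 2.3039218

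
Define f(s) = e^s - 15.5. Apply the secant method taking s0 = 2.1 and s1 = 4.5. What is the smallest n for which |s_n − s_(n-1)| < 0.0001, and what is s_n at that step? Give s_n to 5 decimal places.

f(2.1) = -7.3338301, f(4.5) = 74.5171313
s2 = 4.5000000 − 74.5171313·(2.4000000)/(81.8509614) = 2.3150395;  |Δ| = 2.1849605
f(2.3150395) = -5.3746768
s3 = 2.3150395 − (-5.3746768)·(-2.1849605)/(-79.8918081) = 2.4620315;  |Δ| = 0.1469920
f(2.4620315) = -3.7713857
s4 = 2.4620315 − (-3.7713857)·(0.1469920)/(1.6032912) = 2.8077975;  |Δ| = 0.3457660
f(2.8077975) = 1.0733748
s5 = 2.8077975 − 1.0733748·(0.3457660)/(4.8447605) = 2.7311917;  |Δ| = 0.0766057
f(2.7311917) = -0.1488293
s6 = 2.7311917 − (-0.1488293)·(-0.0766057)/(-1.2222041) = 2.7405201;  |Δ| = 0.0093284
f(2.7405201) = -0.0049578
s7 = 2.7405201 − (-0.0049578)·(0.0093284)/(0.1438715) = 2.7408416;  |Δ| = 0.0003215
f(2.7408416) = 0.0000240
s8 = 2.7408416 − 0.0000240·(0.0003215)/(0.0049818) = 2.7408400;  |Δ| = 0.0000015
|s8 − s7| = 0.0000015 < 0.0001

n = 8, s_n = 2.74084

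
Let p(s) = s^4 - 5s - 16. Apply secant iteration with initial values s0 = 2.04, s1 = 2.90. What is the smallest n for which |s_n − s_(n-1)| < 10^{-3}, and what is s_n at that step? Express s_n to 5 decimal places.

p(2.04) = -8.8810854, p(2.90) = 40.2281000
s2 = 2.9000000 − 40.2281000·(0.8600000)/(49.1091854) = 2.1955256;  |Δ| = 0.7044744
p(2.1955256) = -3.7420226
s3 = 2.1955256 − (-3.7420226)·(-0.7044744)/(-43.9701226) = 2.2554790;  |Δ| = 0.0599534
p(2.2554790) = -1.3979393
s4 = 2.2554790 − (-1.3979393)·(0.0599534)/(2.3440833) = 2.2912334;  |Δ| = 0.0357544
p(2.2912334) = 0.1037115
s5 = 2.2912334 − 0.1037115·(0.0357544)/(1.5016508) = 2.2887640;  |Δ| = 0.0024694
p(2.2887640) = -0.0025603
s6 = 2.2887640 − (-0.0025603)·(-0.0024694)/(-0.1062718) = 2.2888235;  |Δ| = 0.0000595
|s6 − s5| = 0.0000595 < 10^{-3}

n = 6, s_n = 2.28882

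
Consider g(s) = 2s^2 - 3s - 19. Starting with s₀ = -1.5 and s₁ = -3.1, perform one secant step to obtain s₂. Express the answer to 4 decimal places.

-2.3197

g(-1.5) = -10.000000, g(-3.1) = 9.520000
s₂ = -3.100000 − 9.520000·(-3.100000 − (-1.500000)) / (9.520000 − (-10.000000)) = -3.100000 − (-15.232000)/(19.520000) = -2.319672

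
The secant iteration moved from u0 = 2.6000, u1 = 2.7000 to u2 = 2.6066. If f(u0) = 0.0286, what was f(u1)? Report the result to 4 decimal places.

-0.4047

The secant line through (2.6000, 0.0286) and (2.7000, f(u1)) crosses zero at u2 = 2.6066.
So (2.6000, 0.0286), (2.7000, f(u1)), (2.6066, 0) are collinear:
f(u1) = 0.0286 · (2.7000 − 2.6066) / (2.6000 − 2.6066) = 0.0286 · (0.093400)/(-0.006600) = -0.404733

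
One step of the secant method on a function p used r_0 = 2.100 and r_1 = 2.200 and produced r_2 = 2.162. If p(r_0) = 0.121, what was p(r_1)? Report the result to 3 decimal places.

The secant line through (2.100, 0.121) and (2.200, p(r_1)) crosses zero at r_2 = 2.162.
So (2.100, 0.121), (2.200, p(r_1)), (2.162, 0) are collinear:
p(r_1) = 0.121 · (2.200 − 2.162) / (2.100 − 2.162) = 0.121 · (0.03800)/(-0.06200) = -0.07416

-0.074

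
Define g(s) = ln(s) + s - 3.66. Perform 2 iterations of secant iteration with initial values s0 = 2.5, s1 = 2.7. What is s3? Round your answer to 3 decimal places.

g(2.5) = -0.24371, g(2.7) = 0.03325
s2 = 2.70000 − 0.03325·(2.70000 − 2.50000) / (0.03325 − (-0.24371)) = 2.70000 − (0.00665)/(0.27696) = 2.67599
g(2.67599) = 0.00031
s3 = 2.67599 − 0.00031·(2.67599 − 2.70000) / (0.00031 − 0.03325) = 2.67599 − (-0.00001)/(-0.03294) = 2.67576

2.676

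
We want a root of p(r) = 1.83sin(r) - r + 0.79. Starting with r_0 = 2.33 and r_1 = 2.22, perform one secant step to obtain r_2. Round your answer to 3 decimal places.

2.233

p(2.33) = -0.21255, p(2.22) = 0.02771
r_2 = 2.22000 − 0.02771·(2.22000 − 2.33000) / (0.02771 − (-0.21255)) = 2.22000 − (-0.00305)/(0.24026) = 2.23269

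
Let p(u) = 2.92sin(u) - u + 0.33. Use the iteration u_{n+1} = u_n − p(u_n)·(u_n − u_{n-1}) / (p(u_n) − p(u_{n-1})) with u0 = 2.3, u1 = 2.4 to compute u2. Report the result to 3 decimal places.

2.368

p(2.3) = 0.20746, p(2.4) = -0.09765
u2 = 2.40000 − (-0.09765)·(2.40000 − 2.30000) / (-0.09765 − 0.20746) = 2.40000 − (-0.00976)/(-0.30511) = 2.36800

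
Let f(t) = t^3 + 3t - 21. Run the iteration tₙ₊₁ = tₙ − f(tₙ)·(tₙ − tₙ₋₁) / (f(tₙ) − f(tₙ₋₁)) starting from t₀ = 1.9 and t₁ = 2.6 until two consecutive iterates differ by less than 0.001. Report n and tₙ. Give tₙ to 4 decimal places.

f(1.9) = -8.441000, f(2.6) = 4.376000
t₂ = 2.600000 − 4.376000·(0.700000)/(12.817000) = 2.361005;  |Δ| = 0.238995
f(2.361005) = -0.755931
t₃ = 2.361005 − (-0.755931)·(-0.238995)/(-5.131931) = 2.396209;  |Δ| = 0.035204
f(2.396209) = -0.052782
t₄ = 2.396209 − (-0.052782)·(0.035204)/(0.703149) = 2.398851;  |Δ| = 0.002643
f(2.398851) = 0.000716
t₅ = 2.398851 − 0.000716·(0.002643)/(0.053498) = 2.398816;  |Δ| = 0.000035
|t₅ − t₄| = 0.000035 < 0.001

n = 5, tₙ = 2.3988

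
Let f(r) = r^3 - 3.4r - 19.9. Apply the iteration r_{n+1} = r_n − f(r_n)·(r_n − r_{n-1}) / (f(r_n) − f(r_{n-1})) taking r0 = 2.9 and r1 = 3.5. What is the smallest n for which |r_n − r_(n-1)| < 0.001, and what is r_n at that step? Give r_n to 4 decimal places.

f(2.9) = -5.371000, f(3.5) = 11.075000
r2 = 3.500000 − 11.075000·(0.600000)/(16.446000) = 3.095950;  |Δ| = 0.404050
f(3.095950) = -0.751829
r3 = 3.095950 − (-0.751829)·(-0.404050)/(-11.826829) = 3.121636;  |Δ| = 0.025685
f(3.121636) = -0.094440
r4 = 3.121636 − (-0.094440)·(0.025685)/(0.657390) = 3.125326;  |Δ| = 0.003690
f(3.125326) = 0.001013
r5 = 3.125326 − 0.001013·(0.003690)/(0.095452) = 3.125287;  |Δ| = 0.000039
|r5 − r4| = 0.000039 < 0.001

n = 5, r_n = 3.1253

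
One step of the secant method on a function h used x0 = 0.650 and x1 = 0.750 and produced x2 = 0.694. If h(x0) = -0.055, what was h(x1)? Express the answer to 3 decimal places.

The secant line through (0.650, -0.055) and (0.750, h(x1)) crosses zero at x2 = 0.694.
So (0.650, -0.055), (0.750, h(x1)), (0.694, 0) are collinear:
h(x1) = -0.055 · (0.750 − 0.694) / (0.650 − 0.694) = -0.055 · (0.05600)/(-0.04400) = 0.07000

0.070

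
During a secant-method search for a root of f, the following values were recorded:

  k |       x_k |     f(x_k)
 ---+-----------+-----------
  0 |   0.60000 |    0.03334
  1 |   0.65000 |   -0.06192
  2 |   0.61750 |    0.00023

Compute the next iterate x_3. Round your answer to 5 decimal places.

x_3 = 0.61750 − 0.00023·(0.61750 − 0.65000) / (0.00023 − (-0.06192))
   = 0.61750 − (-0.0000075)/(0.0621500) = 0.6176203

0.61762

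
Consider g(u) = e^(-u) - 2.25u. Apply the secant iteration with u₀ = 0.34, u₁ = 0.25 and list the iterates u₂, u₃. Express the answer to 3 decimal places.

0.322, 0.322

g(0.34) = -0.05323, g(0.25) = 0.21630
u₂ = 0.25000 − 0.21630·(0.25000 − 0.34000) / (0.21630 − (-0.05323)) = 0.25000 − (-0.01947)/(0.26953) = 0.32223
g(0.32223) = -0.00047
u₃ = 0.32223 − (-0.00047)·(0.32223 − 0.25000) / (-0.00047 − 0.21630) = 0.32223 − (-0.00003)/(-0.21677) = 0.32207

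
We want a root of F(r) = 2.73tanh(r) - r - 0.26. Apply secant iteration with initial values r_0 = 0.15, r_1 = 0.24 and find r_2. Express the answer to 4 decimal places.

0.1522

F(0.15) = -0.003544, F(0.24) = 0.142903
r_2 = 0.240000 − 0.142903·(0.240000 − 0.150000) / (0.142903 − (-0.003544)) = 0.240000 − (0.012861)/(0.146447) = 0.152178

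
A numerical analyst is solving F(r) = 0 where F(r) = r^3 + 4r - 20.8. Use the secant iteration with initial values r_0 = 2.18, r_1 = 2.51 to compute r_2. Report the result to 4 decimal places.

F(2.18) = -1.719768, F(2.51) = 5.053251
r_2 = 2.510000 − 5.053251·(2.510000 − 2.180000) / (5.053251 − (-1.719768)) = 2.510000 − (1.667573)/(6.773019) = 2.263792

2.2638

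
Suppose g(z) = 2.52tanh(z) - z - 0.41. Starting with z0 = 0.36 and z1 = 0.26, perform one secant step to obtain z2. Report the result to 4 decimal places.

0.2826

g(0.36) = 0.099939, g(0.26) = -0.029175
z2 = 0.260000 − (-0.029175)·(0.260000 − 0.360000) / (-0.029175 − 0.099939) = 0.260000 − (0.002918)/(-0.129115) = 0.282596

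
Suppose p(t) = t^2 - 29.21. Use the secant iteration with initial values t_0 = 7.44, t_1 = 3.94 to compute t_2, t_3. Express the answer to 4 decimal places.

p(7.44) = 26.143600, p(3.94) = -13.686400
t_2 = 3.940000 − (-13.686400)·(3.940000 − 7.440000) / (-13.686400 − 26.143600) = 3.940000 − (47.902400)/(-39.830000) = 5.142671
p(5.142671) = -2.762931
t_3 = 5.142671 − (-2.762931)·(5.142671 − 3.940000) / (-2.762931 − (-13.686400)) = 5.142671 − (-3.322898)/(10.923469) = 5.446869

5.1427, 5.4469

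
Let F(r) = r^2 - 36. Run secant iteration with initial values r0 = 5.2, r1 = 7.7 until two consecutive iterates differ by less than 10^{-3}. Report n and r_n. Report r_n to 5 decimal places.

F(5.2) = -8.9600000, F(7.7) = 23.2900000
r2 = 7.7000000 − 23.2900000·(2.5000000)/(32.2500000) = 5.8945736;  |Δ| = 1.8054264
F(5.8945736) = -1.2540016
r3 = 5.8945736 − (-1.2540016)·(-1.8054264)/(-24.5440016) = 5.9868164;  |Δ| = 0.0922428
F(5.9868164) = -0.1580289
r4 = 5.9868164 − (-0.1580289)·(0.0922428)/(1.0959727) = 6.0001170;  |Δ| = 0.0133005
F(6.0001170) = 0.0014038
r5 = 6.0001170 − 0.0014038·(0.0133005)/(0.1594326) = 5.9999999;  |Δ| = 0.0001171
|r5 − r4| = 0.0001171 < 10^{-3}

n = 5, r_n = 6.00000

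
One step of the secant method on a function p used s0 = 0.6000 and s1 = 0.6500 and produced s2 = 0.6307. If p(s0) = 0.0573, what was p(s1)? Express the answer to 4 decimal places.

-0.0360

The secant line through (0.6000, 0.0573) and (0.6500, p(s1)) crosses zero at s2 = 0.6307.
So (0.6000, 0.0573), (0.6500, p(s1)), (0.6307, 0) are collinear:
p(s1) = 0.0573 · (0.6500 − 0.6307) / (0.6000 − 0.6307) = 0.0573 · (0.019300)/(-0.030700) = -0.036022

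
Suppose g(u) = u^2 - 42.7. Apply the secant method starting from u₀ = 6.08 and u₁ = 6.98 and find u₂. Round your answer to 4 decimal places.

g(6.08) = -5.733600, g(6.98) = 6.020400
u₂ = 6.980000 − 6.020400·(6.980000 − 6.080000) / (6.020400 − (-5.733600)) = 6.980000 − (5.418360)/(11.754000) = 6.519020

6.5190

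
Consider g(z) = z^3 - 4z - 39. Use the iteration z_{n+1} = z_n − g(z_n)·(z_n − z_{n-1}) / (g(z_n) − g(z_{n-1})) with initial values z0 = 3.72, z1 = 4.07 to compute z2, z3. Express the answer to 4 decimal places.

3.7778, 3.7824

g(3.72) = -2.401152, g(4.07) = 12.139143
z2 = 4.070000 − 12.139143·(4.070000 − 3.720000) / (12.139143 − (-2.401152)) = 4.070000 − (4.248700)/(14.540295) = 3.777798
g(3.777798) = -0.195366
z3 = 3.777798 − (-0.195366)·(3.777798 − 4.070000) / (-0.195366 − 12.139143) = 3.777798 − (0.057086)/(-12.334509) = 3.782426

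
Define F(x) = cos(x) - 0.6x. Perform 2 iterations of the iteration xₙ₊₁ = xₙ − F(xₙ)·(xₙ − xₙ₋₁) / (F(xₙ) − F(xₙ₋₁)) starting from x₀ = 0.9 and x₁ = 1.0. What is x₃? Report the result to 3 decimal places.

F(0.9) = 0.08161, F(1.0) = -0.05970
x₂ = 1.00000 − (-0.05970)·(1.00000 − 0.90000) / (-0.05970 − 0.08161) = 1.00000 − (-0.00597)/(-0.14131) = 0.95775
F(0.95775) = 0.00071
x₃ = 0.95775 − 0.00071·(0.95775 − 1.00000) / (0.00071 − (-0.05970)) = 0.95775 − (-0.00003)/(0.06040) = 0.95825

0.958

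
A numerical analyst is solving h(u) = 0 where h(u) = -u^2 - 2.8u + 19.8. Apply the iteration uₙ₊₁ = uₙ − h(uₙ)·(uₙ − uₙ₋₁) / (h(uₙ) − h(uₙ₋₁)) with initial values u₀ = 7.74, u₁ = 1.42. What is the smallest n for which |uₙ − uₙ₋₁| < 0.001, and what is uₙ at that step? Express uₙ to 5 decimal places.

h(7.74) = -61.7796000, h(1.42) = 13.8076000
u₂ = 1.4200000 − 13.8076000·(-6.3200000)/(75.5872000) = 2.5744816;  |Δ| = 1.1544816
h(2.5744816) = 5.9634960
u₃ = 2.5744816 − 5.9634960·(1.1544816)/(-7.8441040) = 3.4521786;  |Δ| = 0.8776970
h(3.4521786) = -1.7836370
u₄ = 3.4521786 − (-1.7836370)·(0.8776970)/(-7.7471330) = 3.2501048;  |Δ| = 0.2020738
h(3.2501048) = 0.1365258
u₅ = 3.2501048 − 0.1365258·(-0.2020738)/(1.9201628) = 3.2644724;  |Δ| = 0.0143677
h(3.2644724) = 0.0026969
u₆ = 3.2644724 − 0.0026969·(0.0143677)/(-0.1338289) = 3.2647620;  |Δ| = 0.0002895
|u₆ − u₅| = 0.0002895 < 0.001

n = 6, uₙ = 3.26476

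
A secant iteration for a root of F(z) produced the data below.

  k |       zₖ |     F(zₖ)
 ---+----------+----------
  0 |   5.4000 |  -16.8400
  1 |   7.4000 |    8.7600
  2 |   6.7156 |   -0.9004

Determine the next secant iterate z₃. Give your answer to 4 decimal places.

z₃ = 6.7156 − (-0.9004)·(6.7156 − 7.4000) / (-0.9004 − 8.7600)
   = 6.7156 − (0.616234)/(-9.660400) = 6.779390

6.7794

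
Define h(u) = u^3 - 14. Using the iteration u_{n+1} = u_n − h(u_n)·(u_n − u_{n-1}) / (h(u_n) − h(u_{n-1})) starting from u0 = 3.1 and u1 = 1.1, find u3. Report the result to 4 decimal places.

2.8212

h(3.1) = 15.791000, h(1.1) = -12.669000
u2 = 1.100000 − (-12.669000)·(1.100000 − 3.100000) / (-12.669000 − 15.791000) = 1.100000 − (25.338000)/(-28.460000) = 1.990302
h(1.990302) = -6.115810
u3 = 1.990302 − (-6.115810)·(1.990302 − 1.100000) / (-6.115810 − (-12.669000)) = 1.990302 − (-5.444919)/(6.553190) = 2.821183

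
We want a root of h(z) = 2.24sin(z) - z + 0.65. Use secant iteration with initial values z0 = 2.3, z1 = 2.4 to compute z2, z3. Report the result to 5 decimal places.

2.30792, 2.30815

h(2.3) = 0.0203797, h(2.4) = -0.2369625
z2 = 2.4000000 − (-0.2369625)·(2.4000000 − 2.3000000) / (-0.2369625 − 0.0203797) = 2.4000000 − (-0.0236962)/(-0.2573422) = 2.3079193
h(2.3079193) = 0.0005889
z3 = 2.3079193 − 0.0005889·(2.3079193 − 2.4000000) / (0.0005889 − (-0.2369625)) = 2.3079193 − (-0.0000542)/(0.2375514) = 2.3081476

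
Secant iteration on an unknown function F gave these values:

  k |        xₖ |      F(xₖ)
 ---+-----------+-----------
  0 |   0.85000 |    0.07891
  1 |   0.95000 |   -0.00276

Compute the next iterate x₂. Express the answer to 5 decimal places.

0.94662

x₂ = 0.95000 − (-0.00276)·(0.95000 − 0.85000) / (-0.00276 − 0.07891)
   = 0.95000 − (-0.0002760)/(-0.0816700) = 0.9466205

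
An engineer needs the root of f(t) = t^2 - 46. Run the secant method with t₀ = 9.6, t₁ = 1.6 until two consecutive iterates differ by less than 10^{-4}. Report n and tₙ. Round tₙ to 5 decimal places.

n = 7, tₙ = 6.78233

f(9.6) = 46.1600000, f(1.6) = -43.4400000
t₂ = 1.6000000 − (-43.4400000)·(-8.0000000)/(-89.6000000) = 5.4785714;  |Δ| = 3.8785714
f(5.4785714) = -15.9852551
t₃ = 5.4785714 − (-15.9852551)·(3.8785714)/(27.4547449) = 7.7368315;  |Δ| = 2.2582601
f(7.7368315) = 13.8585614
t₄ = 7.7368315 − 13.8585614·(2.2582601)/(29.8438165) = 6.6881641;  |Δ| = 1.0486673
f(6.6881641) = -1.2684604
t₅ = 6.6881641 − (-1.2684604)·(-1.0486673)/(-15.1270218) = 6.7760990;  |Δ| = 0.0879349
f(6.7760990) = -0.0844819
t₆ = 6.7760990 − (-0.0844819)·(0.0879349)/(1.1839785) = 6.7823736;  |Δ| = 0.0062745
f(6.7823736) = 0.0005911
t₇ = 6.7823736 − 0.0005911·(0.0062745)/(0.0850730) = 6.7823300;  |Δ| = 0.0000436
|t₇ − t₆| = 0.0000436 < 10^{-4}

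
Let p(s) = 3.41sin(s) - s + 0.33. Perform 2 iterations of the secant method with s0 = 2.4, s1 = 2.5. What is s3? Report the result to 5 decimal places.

2.46503

p(2.4) = 0.2333294, p(2.5) = -0.1292100
s2 = 2.5000000 − (-0.1292100)·(2.5000000 − 2.4000000) / (-0.1292100 − 0.2333294) = 2.5000000 − (-0.0129210)/(-0.3625394) = 2.4643597
p(2.4643597) = 0.0024793
s3 = 2.4643597 − 0.0024793·(2.4643597 − 2.5000000) / (0.0024793 − (-0.1292100)) = 2.4643597 − (-0.0000884)/(0.1316893) = 2.4650307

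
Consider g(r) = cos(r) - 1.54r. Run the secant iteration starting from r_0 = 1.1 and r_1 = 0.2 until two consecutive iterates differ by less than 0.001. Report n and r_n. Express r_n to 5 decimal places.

n = 5, r_n = 0.55268

g(1.1) = -1.2404039, g(0.2) = 0.6720666
r_2 = 0.2000000 − 0.6720666·(-0.9000000)/(1.9124705) = 0.5162715;  |Δ| = 0.3162715
g(0.5162715) = 0.0746076
r_3 = 0.5162715 − 0.0746076·(0.3162715)/(-0.5974589) = 0.5557659;  |Δ| = 0.0394944
g(0.5557659) = -0.0063829
r_4 = 0.5557659 − (-0.0063829)·(0.0394944)/(-0.0809905) = 0.5526533;  |Δ| = 0.0031125
g(0.5526533) = 0.0000485
r_5 = 0.5526533 − 0.0000485·(-0.0031125)/(0.0064314) = 0.5526768;  |Δ| = 0.0000235
|r_5 − r_4| = 0.0000235 < 0.001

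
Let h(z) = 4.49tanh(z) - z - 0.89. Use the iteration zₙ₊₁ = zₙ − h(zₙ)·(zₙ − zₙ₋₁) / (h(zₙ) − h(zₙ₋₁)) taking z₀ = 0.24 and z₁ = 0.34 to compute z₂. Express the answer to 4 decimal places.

0.2632

h(0.24) = -0.072624, h(0.34) = 0.240374
z₂ = 0.340000 − 0.240374·(0.340000 − 0.240000) / (0.240374 − (-0.072624)) = 0.340000 − (0.024037)/(0.312998) = 0.263203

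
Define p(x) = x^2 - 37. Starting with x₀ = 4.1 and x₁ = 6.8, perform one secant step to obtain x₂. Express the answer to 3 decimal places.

5.952

p(4.1) = -20.19000, p(6.8) = 9.24000
x₂ = 6.80000 − 9.24000·(6.80000 − 4.10000) / (9.24000 − (-20.19000)) = 6.80000 − (24.94800)/(29.43000) = 5.95229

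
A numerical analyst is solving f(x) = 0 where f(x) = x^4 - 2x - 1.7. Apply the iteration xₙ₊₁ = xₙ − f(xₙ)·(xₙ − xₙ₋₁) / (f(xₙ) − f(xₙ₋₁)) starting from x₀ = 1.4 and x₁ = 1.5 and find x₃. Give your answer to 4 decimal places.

1.4671

f(1.4) = -0.658400, f(1.5) = 0.362500
x₂ = 1.500000 − 0.362500·(1.500000 − 1.400000) / (0.362500 − (-0.658400)) = 1.500000 − (0.036250)/(1.020900) = 1.464492
f(1.464492) = -0.029087
x₃ = 1.464492 − (-0.029087)·(1.464492 − 1.500000) / (-0.029087 − 0.362500) = 1.464492 − (0.001033)/(-0.391587) = 1.467130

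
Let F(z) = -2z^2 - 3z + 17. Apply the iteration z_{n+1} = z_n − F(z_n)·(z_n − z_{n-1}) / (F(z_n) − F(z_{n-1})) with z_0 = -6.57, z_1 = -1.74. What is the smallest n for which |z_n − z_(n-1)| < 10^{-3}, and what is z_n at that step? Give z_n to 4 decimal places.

F(-6.57) = -49.619800, F(-1.74) = 16.164800
z_2 = -1.740000 − 16.164800·(4.830000)/(65.784600) = -2.926843;  |Δ| = 1.186843
F(-2.926843) = 8.647710
z_3 = -2.926843 − 8.647710·(-1.186843)/(-7.517090) = -4.292195;  |Δ| = 1.365352
F(-4.292195) = -6.969288
z_4 = -4.292195 − (-6.969288)·(-1.365352)/(-15.616999) = -3.682889;  |Δ| = 0.609306
F(-3.682889) = 0.921327
z_5 = -3.682889 − 0.921327·(0.609306)/(7.890615) = -3.754033;  |Δ| = 0.071144
F(-3.754033) = 0.076574
z_6 = -3.754033 − 0.076574·(-0.071144)/(-0.844753) = -3.760482;  |Δ| = 0.006449
F(-3.760482) = -0.001001
z_7 = -3.760482 − (-0.001001)·(-0.006449)/(-0.077575) = -3.760399;  |Δ| = 0.000083
|z_7 − z_6| = 0.000083 < 10^{-3}

n = 7, z_n = -3.7604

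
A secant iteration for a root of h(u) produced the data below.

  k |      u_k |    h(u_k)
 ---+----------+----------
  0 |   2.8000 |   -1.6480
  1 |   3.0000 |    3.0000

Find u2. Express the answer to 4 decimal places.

u2 = 3.0000 − 3.0000·(3.0000 − 2.8000) / (3.0000 − (-1.6480))
   = 3.0000 − (0.600000)/(4.648000) = 2.870912

2.8709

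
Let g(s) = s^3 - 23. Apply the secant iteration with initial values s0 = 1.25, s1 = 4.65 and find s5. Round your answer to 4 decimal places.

g(1.25) = -21.046875, g(4.65) = 77.544625
s2 = 4.650000 − 77.544625·(4.650000 − 1.250000) / (77.544625 − (-21.046875)) = 4.650000 − (263.651725)/(98.591500) = 1.975817
g(1.975817) = -15.286703
s3 = 1.975817 − (-15.286703)·(1.975817 − 4.650000) / (-15.286703 − 77.544625) = 1.975817 − (40.879442)/(-92.831328) = 2.416179
g(2.416179) = -8.894530
s4 = 2.416179 − (-8.894530)·(2.416179 − 1.975817) / (-8.894530 − (-15.286703)) = 2.416179 − (-3.916818)/(6.392173) = 3.028932
g(3.028932) = 4.788714
s5 = 3.028932 − 4.788714·(3.028932 − 2.416179) / (4.788714 − (-8.894530)) = 3.028932 − (2.934295)/(13.683244) = 2.814487

2.8145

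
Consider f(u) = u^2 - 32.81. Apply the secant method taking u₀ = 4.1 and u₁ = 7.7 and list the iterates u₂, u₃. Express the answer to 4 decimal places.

5.4559, 5.6872

f(4.1) = -16.000000, f(7.7) = 26.480000
u₂ = 7.700000 − 26.480000·(7.700000 − 4.100000) / (26.480000 − (-16.000000)) = 7.700000 − (95.328000)/(42.480000) = 5.455932
f(5.455932) = -3.042804
u₃ = 5.455932 − (-3.042804)·(5.455932 − 7.700000) / (-3.042804 − 26.480000) = 5.455932 − (6.828258)/(-29.522804) = 5.687220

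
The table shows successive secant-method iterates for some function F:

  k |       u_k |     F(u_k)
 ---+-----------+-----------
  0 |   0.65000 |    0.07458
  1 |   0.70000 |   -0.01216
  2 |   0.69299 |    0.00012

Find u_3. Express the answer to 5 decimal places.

0.69306

u_3 = 0.69299 − 0.00012·(0.69299 − 0.70000) / (0.00012 − (-0.01216))
   = 0.69299 − (-0.0000008)/(0.0122800) = 0.6930585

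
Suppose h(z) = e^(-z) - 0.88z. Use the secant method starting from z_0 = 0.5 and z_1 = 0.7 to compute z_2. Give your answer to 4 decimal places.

0.6165

h(0.5) = 0.166531, h(0.7) = -0.119415
z_2 = 0.700000 − (-0.119415)·(0.700000 − 0.500000) / (-0.119415 − 0.166531) = 0.700000 − (-0.023883)/(-0.285945) = 0.616477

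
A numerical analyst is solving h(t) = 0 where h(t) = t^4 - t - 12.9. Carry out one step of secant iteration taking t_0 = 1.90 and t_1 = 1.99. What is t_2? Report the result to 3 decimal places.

h(1.90) = -1.76790, h(1.99) = 0.79239
t_2 = 1.99000 − 0.79239·(1.99000 − 1.90000) / (0.79239 − (-1.76790)) = 1.99000 − (0.07132)/(2.56029) = 1.96215

1.962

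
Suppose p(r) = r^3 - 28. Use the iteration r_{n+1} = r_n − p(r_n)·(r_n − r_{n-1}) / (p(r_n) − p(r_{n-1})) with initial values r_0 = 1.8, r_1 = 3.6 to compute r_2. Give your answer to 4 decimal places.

2.7774

p(1.8) = -22.168000, p(3.6) = 18.656000
r_2 = 3.600000 − 18.656000·(3.600000 − 1.800000) / (18.656000 − (-22.168000)) = 3.600000 − (33.580800)/(40.824000) = 2.777425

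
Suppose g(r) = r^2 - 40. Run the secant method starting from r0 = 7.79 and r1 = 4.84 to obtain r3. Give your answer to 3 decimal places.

6.348

g(7.79) = 20.68410, g(4.84) = -16.57440
r2 = 4.84000 − (-16.57440)·(4.84000 − 7.79000) / (-16.57440 − 20.68410) = 4.84000 − (48.89448)/(-37.25850) = 6.15230
g(6.15230) = -2.14916
r3 = 6.15230 − (-2.14916)·(6.15230 − 4.84000) / (-2.14916 − (-16.57440)) = 6.15230 − (-2.82034)/(14.42524) = 6.34782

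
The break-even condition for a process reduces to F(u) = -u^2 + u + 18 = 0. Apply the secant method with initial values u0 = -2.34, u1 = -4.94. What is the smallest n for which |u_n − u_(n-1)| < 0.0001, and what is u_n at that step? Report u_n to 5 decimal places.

F(-2.34) = 10.1844000, F(-4.94) = -11.3436000
u2 = -4.9400000 − (-11.3436000)·(-2.6000000)/(-21.5280000) = -3.5700000;  |Δ| = 1.3700000
F(-3.5700000) = 1.6851000
u3 = -3.5700000 − 1.6851000·(1.3700000)/(13.0287000) = -3.7471924;  |Δ| = 0.1771924
F(-3.7471924) = 0.2113565
u4 = -3.7471924 − 0.2113565·(-0.1771924)/(-1.4737435) = -3.7726044;  |Δ| = 0.0254120
F(-3.7726044) = -0.0051486
u5 = -3.7726044 − (-0.0051486)·(-0.0254120)/(-0.2165051) = -3.7720001;  |Δ| = 0.0006043
F(-3.7720001) = 0.0000150
u6 = -3.7720001 − 0.0000150·(0.0006043)/(0.0051636) = -3.7720019;  |Δ| = 0.0000018
|u6 − u5| = 0.0000018 < 0.0001

n = 6, u_n = -3.77200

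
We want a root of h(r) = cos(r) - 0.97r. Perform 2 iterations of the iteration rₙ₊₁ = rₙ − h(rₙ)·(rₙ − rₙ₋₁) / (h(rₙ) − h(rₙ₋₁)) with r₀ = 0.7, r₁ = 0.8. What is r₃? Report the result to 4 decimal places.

h(0.7) = 0.085842, h(0.8) = -0.079293
r₂ = 0.800000 − (-0.079293)·(0.800000 − 0.700000) / (-0.079293 − 0.085842) = 0.800000 − (-0.007929)/(-0.165135) = 0.751983
h(0.751983) = 0.000912
r₃ = 0.751983 − 0.000912·(0.751983 − 0.800000) / (0.000912 − (-0.079293)) = 0.751983 − (-0.000044)/(0.080206) = 0.752529

0.7525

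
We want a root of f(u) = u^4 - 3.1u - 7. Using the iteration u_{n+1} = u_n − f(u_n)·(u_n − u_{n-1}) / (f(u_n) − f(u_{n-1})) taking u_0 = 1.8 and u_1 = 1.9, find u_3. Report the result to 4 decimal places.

1.8941

f(1.8) = -2.082400, f(1.9) = 0.142100
u_2 = 1.900000 − 0.142100·(1.900000 − 1.800000) / (0.142100 − (-2.082400)) = 1.900000 − (0.014210)/(2.224500) = 1.893612
f(1.893612) = -0.012475
u_3 = 1.893612 − (-0.012475)·(1.893612 − 1.900000) / (-0.012475 − 0.142100) = 1.893612 − (0.000080)/(-0.154575) = 1.894128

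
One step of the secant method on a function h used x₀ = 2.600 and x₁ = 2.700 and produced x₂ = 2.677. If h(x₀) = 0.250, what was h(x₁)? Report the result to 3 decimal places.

The secant line through (2.600, 0.250) and (2.700, h(x₁)) crosses zero at x₂ = 2.677.
So (2.600, 0.250), (2.700, h(x₁)), (2.677, 0) are collinear:
h(x₁) = 0.250 · (2.700 − 2.677) / (2.600 − 2.677) = 0.250 · (0.02300)/(-0.07700) = -0.07468

-0.075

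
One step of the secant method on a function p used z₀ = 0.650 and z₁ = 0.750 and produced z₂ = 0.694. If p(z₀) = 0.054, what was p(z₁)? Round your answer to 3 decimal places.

The secant line through (0.650, 0.054) and (0.750, p(z₁)) crosses zero at z₂ = 0.694.
So (0.650, 0.054), (0.750, p(z₁)), (0.694, 0) are collinear:
p(z₁) = 0.054 · (0.750 − 0.694) / (0.650 − 0.694) = 0.054 · (0.05600)/(-0.04400) = -0.06873

-0.069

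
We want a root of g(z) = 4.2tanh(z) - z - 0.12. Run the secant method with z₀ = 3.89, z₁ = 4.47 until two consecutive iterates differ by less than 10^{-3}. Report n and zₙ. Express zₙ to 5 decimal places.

g(3.89) = 0.1864902, g(4.47) = -0.3911006
z₂ = 4.4700000 − (-0.3911006)·(0.5800000)/(-0.5775908) = 4.0772680;  |Δ| = 0.3927320
g(4.0772680) = 0.0003182
z₃ = 4.0772680 − 0.0003182·(-0.3927320)/(0.3914188) = 4.0775874;  |Δ| = 0.0003193
|z₃ − z₂| = 0.0003193 < 10^{-3}

n = 3, zₙ = 4.07759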